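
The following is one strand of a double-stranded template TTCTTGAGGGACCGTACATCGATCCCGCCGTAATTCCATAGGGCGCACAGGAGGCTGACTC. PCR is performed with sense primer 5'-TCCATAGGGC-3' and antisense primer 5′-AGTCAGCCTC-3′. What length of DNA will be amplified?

26 bp

The forward primer matches the template at positions 35–44.
The reverse primer's reverse complement is GAGGCTGACT, which matches the template at positions 51–60.
Amplicon spans positions 35–60: 26 bp.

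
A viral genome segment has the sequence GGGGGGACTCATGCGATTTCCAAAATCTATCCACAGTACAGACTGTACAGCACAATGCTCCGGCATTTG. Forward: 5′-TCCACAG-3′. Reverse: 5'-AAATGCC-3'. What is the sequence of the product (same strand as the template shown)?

Scanning the template, TCCACAG occurs at positions 30–36; this primer anneals to the bottom strand there with its 3' end pointing downstream.
Taking the reverse complement of AAATGCC gives GGCATTT, found at positions 62–68 on the template; the primer anneals here to the top strand with its 3' end pointing upstream.
The product is the template from position 30 through 68 (39 bp).

5'-TCCACAGTACAGACTGTACAGCACAATGCTCCGGCATTT-3'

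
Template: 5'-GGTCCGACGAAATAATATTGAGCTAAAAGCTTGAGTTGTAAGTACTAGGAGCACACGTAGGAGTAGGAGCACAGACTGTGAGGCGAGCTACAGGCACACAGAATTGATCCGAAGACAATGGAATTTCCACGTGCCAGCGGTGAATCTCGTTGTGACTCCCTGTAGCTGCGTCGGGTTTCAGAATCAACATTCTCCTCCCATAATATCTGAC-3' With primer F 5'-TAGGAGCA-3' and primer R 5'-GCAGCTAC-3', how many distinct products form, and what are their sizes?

Two products: 124 bp, 106 bp

The forward primer TAGGAGCA matches the top strand at positions 46–53, 64–71.
The reverse primer's reverse complement is GTAGCTGC, matching at positions 162–169.
Each forward site pairs with the reverse site to give a product ending at position 169: sizes 124, 106 bp.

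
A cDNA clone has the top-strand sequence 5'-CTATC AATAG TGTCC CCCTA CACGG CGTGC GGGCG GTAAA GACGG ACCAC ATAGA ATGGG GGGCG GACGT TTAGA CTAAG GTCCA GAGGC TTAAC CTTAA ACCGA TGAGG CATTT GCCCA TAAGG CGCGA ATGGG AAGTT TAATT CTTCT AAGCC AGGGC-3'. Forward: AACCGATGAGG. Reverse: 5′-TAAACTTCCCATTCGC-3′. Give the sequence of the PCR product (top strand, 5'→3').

Scanning the template, AACCGATGAGG occurs at positions 100–110; this primer anneals to the bottom strand there with its 3' end pointing downstream.
The reverse primer's reverse complement is GCGAATGGGAAGTTTA, which matches the template at positions 127–142.
The product is the template from position 100 through 142 (43 bp).

5'-AACCGATGAGGCATTTGCCCATAAGGCGCGAATGGGAAGTTTA-3'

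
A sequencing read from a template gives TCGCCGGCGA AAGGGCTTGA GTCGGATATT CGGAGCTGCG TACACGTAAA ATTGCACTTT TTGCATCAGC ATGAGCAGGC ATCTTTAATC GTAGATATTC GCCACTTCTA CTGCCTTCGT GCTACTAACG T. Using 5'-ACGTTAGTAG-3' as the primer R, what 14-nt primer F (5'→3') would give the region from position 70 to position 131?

The reverse primer's reverse complement CTACTAACGT matches the template at positions 122–131; the product starts at position 70.
The forward primer is identical to the top strand over positions 70–83: CATGAGCAGGCATC.

5'-CATGAGCAGGCATC-3'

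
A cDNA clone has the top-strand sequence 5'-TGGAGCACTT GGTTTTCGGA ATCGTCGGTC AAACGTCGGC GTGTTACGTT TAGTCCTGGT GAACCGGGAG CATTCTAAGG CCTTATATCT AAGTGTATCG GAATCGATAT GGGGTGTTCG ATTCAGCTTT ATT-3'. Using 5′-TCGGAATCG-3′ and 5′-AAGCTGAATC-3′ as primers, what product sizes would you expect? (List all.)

The forward primer TCGGAATCG matches the top strand at positions 16–24, 98–106.
The reverse primer's reverse complement is GATTCAGCTT, matching at positions 120–129.
Each forward site pairs with the reverse site to give a product ending at position 129: sizes 114, 32 bp.

114 bp, 32 bp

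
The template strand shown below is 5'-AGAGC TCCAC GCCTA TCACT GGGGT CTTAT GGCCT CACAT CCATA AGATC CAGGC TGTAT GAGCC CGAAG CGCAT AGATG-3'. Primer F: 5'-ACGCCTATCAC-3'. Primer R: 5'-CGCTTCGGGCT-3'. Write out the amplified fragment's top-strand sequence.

Scanning the template, ACGCCTATCAC occurs at positions 9–19; this primer anneals to the bottom strand there with its 3' end pointing downstream.
The reverse primer's reverse complement is AGCCCGAAGCG, which matches the template at positions 62–72.
The product is the template from position 9 through 72 (64 bp).

5'-ACGCCTATCACTGGGGTCTTATGGCCTCACATCCATAAGATCCAGGCTGTATGAGCCCGAAGCG-3'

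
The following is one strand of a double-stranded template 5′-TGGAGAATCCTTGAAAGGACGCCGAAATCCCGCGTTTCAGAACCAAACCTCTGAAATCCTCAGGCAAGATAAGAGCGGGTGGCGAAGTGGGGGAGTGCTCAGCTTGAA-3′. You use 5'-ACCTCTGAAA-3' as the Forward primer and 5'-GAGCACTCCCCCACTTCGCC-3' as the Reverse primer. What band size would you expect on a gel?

The forward primer matches the template at positions 47–56.
The reverse primer's reverse complement is GGCGAAGTGGGGGAGTGCTC, which matches the template at positions 81–100.
The product runs from position 47 to position 100, so its length is 100 − 47 + 1 = 54 bp.

54 bp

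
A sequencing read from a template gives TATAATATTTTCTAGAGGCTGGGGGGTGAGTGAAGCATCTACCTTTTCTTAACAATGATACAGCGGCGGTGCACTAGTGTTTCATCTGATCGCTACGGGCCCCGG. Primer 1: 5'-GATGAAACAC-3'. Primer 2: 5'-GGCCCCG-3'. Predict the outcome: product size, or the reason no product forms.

Primer 1 (GATGAAACAC) has reverse complement GTGTTTCATC, which matches the top strand at positions 77–86; primer 1 anneals to the top strand there with its 3' end pointing upstream toward position 77.
Primer 2 (GGCCCCG) matches the top strand directly at positions 98–104; it anneals to the bottom strand with its 3' end pointing downstream toward position 104.
The 3' ends diverge (primer 1 extends toward position 1, primer 2 toward position 105), so the primers never converge on a shared product.

No product — the primers' 3' ends point away from each other.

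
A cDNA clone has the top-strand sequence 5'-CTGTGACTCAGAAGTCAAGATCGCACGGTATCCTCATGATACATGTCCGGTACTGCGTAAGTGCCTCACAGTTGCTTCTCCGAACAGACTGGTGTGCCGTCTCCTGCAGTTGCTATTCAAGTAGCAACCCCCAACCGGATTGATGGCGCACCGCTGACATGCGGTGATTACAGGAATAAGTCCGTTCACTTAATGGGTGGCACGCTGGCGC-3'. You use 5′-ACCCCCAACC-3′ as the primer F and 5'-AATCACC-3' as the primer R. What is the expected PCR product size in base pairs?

43 bp

The forward primer matches the template at positions 127–136.
The reverse primer's reverse complement is GGTGATT, which matches the template at positions 163–169.
Amplicon spans positions 127–169: 43 bp.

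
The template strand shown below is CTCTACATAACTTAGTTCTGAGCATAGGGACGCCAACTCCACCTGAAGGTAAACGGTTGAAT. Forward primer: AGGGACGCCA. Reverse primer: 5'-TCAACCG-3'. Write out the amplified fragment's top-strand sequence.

Forward primer AGGGACGCCA is found on the top strand at positions 26–35.
The reverse primer's reverse complement is CGGTTGA, which matches the template at positions 54–60.
The product is the template from position 26 through 60 (35 bp).

5'-AGGGACGCCAACTCCACCTGAAGGTAAACGGTTGA-3'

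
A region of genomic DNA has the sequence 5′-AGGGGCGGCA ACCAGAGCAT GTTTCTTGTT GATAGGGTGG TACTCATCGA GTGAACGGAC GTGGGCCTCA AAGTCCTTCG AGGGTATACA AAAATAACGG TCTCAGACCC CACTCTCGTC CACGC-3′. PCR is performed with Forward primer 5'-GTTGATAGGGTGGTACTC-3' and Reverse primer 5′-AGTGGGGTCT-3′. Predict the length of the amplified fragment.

87 bp

Forward primer GTTGATAGGGTGGTACTC is found on the top strand at positions 28–45.
Taking the reverse complement of AGTGGGGTCT gives AGACCCCACT, found at positions 105–114 on the template; the primer anneals here to the top strand with its 3' end pointing upstream.
The product runs from position 28 to position 114, so its length is 114 − 28 + 1 = 87 bp.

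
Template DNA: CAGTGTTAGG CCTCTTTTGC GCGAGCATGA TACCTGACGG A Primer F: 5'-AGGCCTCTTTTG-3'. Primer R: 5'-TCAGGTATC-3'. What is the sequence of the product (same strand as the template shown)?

5'-AGGCCTCTTTTGCGCGAGCATGATACCTGA-3'

Forward primer AGGCCTCTTTTG is found on the top strand at positions 8–19.
Reverse complement of the reverse primer: GATACCTGA. This occurs on the top strand at positions 29–37.
The product is the template from position 8 through 37 (30 bp).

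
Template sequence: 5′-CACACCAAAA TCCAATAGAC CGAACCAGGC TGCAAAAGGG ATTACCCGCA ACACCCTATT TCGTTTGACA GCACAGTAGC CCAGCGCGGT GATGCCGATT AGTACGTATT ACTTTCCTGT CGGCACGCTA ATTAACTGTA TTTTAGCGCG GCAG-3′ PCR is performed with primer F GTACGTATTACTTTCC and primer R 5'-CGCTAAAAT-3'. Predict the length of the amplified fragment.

The forward primer matches the template at positions 102–117.
Reverse complement of the reverse primer: ATTTTAGCG. This occurs on the top strand at positions 140–148.
The product runs from position 102 to position 148, so its length is 148 − 102 + 1 = 47 bp.

47 bp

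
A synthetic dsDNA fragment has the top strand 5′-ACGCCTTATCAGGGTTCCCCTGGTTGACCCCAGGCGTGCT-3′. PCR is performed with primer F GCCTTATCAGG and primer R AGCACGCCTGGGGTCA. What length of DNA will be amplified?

Scanning the template, GCCTTATCAGG occurs at positions 3–13; this primer anneals to the bottom strand there with its 3' end pointing downstream.
The reverse primer's reverse complement is TGACCCCAGGCGTGCT, which matches the template at positions 25–40.
Product length = (reverse-primer end) − (forward-primer start) + 1 = 40 − 3 + 1 = 38 bp.

38 bp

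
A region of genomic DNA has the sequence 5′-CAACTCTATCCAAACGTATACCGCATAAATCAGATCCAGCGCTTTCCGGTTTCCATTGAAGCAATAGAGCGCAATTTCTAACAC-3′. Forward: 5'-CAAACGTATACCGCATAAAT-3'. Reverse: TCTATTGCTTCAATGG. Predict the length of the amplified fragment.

58 bp

The forward primer matches the template at positions 11–30.
Reverse complement of the reverse primer: CCATTGAAGCAATAGA. This occurs on the top strand at positions 53–68.
The product runs from position 11 to position 68, so its length is 68 − 11 + 1 = 58 bp.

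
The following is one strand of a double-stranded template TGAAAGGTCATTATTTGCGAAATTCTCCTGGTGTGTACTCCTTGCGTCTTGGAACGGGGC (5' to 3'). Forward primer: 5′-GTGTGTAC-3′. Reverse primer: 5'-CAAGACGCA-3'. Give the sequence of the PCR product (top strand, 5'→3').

The forward primer matches the template at positions 31–38.
Reverse complement of the reverse primer: TGCGTCTTG. This occurs on the top strand at positions 43–51.
The product is the template from position 31 through 51 (21 bp).

5'-GTGTGTACTCCTTGCGTCTTG-3'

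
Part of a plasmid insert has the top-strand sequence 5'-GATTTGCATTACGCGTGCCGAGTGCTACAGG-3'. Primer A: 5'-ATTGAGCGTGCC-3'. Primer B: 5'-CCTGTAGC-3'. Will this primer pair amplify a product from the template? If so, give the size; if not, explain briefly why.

No product — primer A has no binding site in the template.

Primer A (ATTGAGCGTGCC) does not match the top strand, and its reverse complement GGCACGCTCAAT does not match either.
With no annealing site for primer A, no amplification occurs.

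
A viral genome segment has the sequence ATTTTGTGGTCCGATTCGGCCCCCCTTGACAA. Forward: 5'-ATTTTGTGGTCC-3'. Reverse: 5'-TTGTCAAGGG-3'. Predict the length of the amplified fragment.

The forward primer matches the template at positions 1–12.
Taking the reverse complement of TTGTCAAGGG gives CCCTTGACAA, found at positions 23–32 on the template; the primer anneals here to the top strand with its 3' end pointing upstream.
Amplicon spans positions 1–32: 32 bp.

32 bp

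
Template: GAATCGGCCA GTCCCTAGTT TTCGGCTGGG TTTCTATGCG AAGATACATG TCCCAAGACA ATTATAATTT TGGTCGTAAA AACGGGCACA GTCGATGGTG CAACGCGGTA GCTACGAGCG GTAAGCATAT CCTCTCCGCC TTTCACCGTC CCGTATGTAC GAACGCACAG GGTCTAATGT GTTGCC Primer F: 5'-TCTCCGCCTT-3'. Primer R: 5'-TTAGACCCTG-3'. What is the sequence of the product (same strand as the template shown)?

5'-TCTCCGCCTTTCACCGTCCCGTATGTACGAACGCACAGGGTCTAA-3'

Scanning the template, TCTCCGCCTT occurs at positions 133–142; this primer anneals to the bottom strand there with its 3' end pointing downstream.
The reverse primer's reverse complement is CAGGGTCTAA, which matches the template at positions 168–177.
The product is the template from position 133 through 177 (45 bp).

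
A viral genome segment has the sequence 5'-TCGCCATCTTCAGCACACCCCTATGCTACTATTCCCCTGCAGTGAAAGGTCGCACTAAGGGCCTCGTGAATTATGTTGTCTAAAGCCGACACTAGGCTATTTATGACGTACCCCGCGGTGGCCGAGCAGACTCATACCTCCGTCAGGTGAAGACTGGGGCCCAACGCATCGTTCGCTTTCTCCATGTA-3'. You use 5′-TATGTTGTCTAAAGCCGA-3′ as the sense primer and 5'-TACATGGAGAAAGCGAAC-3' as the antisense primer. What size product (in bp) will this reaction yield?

Forward primer TATGTTGTCTAAAGCCGA is found on the top strand at positions 72–89.
Taking the reverse complement of TACATGGAGAAAGCGAAC gives GTTCGCTTTCTCCATGTA, found at positions 171–188 on the template; the primer anneals here to the top strand with its 3' end pointing upstream.
Product length = (reverse-primer end) − (forward-primer start) + 1 = 188 − 72 + 1 = 117 bp.

117 bp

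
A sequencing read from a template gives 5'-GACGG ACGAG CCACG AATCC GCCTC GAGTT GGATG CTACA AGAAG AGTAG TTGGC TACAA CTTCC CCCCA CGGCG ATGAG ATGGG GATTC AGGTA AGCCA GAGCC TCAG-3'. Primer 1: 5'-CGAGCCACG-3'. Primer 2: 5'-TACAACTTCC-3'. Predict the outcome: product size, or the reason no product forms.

No product — both primers anneal to the same strand and extend in the same direction.

Primer 1 (CGAGCCACG) matches the top strand at positions 7–15 (3' end points downstream).
Primer 2 (TACAACTTCC) also matches the top strand directly, at positions 56–65 — its reverse complement GGAAGTTGTA is not present.
Both primers anneal to the bottom strand with 3' ends pointing the same way, so neither can prime synthesis back toward the other.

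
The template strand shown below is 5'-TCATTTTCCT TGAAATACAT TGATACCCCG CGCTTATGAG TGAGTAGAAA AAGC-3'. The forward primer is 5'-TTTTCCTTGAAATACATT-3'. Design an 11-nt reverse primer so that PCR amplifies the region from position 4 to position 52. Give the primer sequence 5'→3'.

The product's 3' end on the top strand is position 52.
The reverse primer anneals to the top strand over positions 42–52, i.e. to GAGTAGAAAAA.
Its sequence written 5'→3' is the reverse complement: TTTTTCTACTC.

5'-TTTTTCTACTC-3'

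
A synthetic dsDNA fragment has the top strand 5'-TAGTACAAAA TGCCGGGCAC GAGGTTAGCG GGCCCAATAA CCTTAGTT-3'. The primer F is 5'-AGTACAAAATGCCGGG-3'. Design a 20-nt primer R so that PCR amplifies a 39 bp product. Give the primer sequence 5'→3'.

The forward primer binds at positions 2–17, so a 39 bp product ends at position 2 + 39 − 1 = 40.
The reverse primer anneals to the top strand over positions 21–40, i.e. to GAGGTTAGCGGGCCCAATAA.
Its sequence written 5'→3' is the reverse complement: TTATTGGGCCCGCTAACCTC.

5'-TTATTGGGCCCGCTAACCTC-3'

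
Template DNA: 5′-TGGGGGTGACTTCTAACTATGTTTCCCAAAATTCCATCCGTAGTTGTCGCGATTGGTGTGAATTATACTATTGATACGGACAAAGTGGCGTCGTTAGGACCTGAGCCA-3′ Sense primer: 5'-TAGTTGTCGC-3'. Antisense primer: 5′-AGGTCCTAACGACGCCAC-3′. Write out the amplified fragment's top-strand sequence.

5'-TAGTTGTCGCGATTGGTGTGAATTATACTATTGATACGGACAAAGTGGCGTCGTTAGGACCT-3'

Forward primer TAGTTGTCGC is found on the top strand at positions 41–50.
Reverse complement of the reverse primer: GTGGCGTCGTTAGGACCT. This occurs on the top strand at positions 85–102.
The product is the template from position 41 through 102 (62 bp).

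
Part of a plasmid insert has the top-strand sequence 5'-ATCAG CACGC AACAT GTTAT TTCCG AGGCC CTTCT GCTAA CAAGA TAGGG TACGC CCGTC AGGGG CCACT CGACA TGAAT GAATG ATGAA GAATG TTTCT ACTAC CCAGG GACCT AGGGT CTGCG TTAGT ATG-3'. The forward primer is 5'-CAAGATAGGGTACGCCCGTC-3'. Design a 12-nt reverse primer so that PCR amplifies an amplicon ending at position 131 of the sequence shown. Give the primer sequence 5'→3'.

The forward primer binds at positions 41–60; the product's 3' end on the top strand is position 131.
The reverse primer anneals to the top strand over positions 120–131, i.e. to TCTGCGTTAGTA.
Its sequence written 5'→3' is the reverse complement: TACTAACGCAGA.

5'-TACTAACGCAGA-3'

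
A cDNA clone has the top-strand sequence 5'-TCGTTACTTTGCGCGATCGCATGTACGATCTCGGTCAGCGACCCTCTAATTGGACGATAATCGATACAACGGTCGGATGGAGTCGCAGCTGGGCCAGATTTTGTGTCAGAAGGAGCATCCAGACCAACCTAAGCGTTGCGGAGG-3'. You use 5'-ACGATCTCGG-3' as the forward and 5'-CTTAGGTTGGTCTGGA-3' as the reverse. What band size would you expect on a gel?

The forward primer matches the template at positions 25–34.
The reverse primer's reverse complement is TCCAGACCAACCTAAG, which matches the template at positions 118–133.
Amplicon spans positions 25–133: 109 bp.

109 bp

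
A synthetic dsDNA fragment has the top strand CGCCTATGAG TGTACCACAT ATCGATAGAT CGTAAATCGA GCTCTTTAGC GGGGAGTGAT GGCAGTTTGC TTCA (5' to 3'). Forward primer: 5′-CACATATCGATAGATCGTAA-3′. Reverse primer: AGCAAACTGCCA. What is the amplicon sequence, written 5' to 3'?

Forward primer CACATATCGATAGATCGTAA is found on the top strand at positions 16–35.
Reverse complement of the reverse primer: TGGCAGTTTGCT. This occurs on the top strand at positions 60–71.
The product is the template from position 16 through 71 (56 bp).

5'-CACATATCGATAGATCGTAAATCGAGCTCTTTAGCGGGGAGTGATGGCAGTTTGCT-3'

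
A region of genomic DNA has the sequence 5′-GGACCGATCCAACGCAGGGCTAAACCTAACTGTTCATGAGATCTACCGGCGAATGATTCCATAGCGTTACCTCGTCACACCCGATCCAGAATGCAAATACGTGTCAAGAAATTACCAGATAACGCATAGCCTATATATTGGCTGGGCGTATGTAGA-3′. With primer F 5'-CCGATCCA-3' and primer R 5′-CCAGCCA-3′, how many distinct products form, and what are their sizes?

The forward primer CCGATCCA matches the top strand at positions 4–11, 81–88.
The reverse primer's reverse complement is TGGCTGG, matching at positions 139–145.
Each forward site pairs with the reverse site to give a product ending at position 145: sizes 142, 65 bp.

Two products: 142 bp, 65 bp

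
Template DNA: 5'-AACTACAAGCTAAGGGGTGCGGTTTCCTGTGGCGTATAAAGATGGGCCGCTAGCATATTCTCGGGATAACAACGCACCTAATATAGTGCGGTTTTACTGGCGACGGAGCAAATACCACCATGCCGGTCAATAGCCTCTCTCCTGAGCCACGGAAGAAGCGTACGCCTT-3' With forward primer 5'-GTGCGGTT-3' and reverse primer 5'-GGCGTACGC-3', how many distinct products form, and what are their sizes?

Two products: 150 bp, 81 bp

The forward primer GTGCGGTT matches the top strand at positions 17–24, 86–93.
The reverse primer's reverse complement is GCGTACGCC, matching at positions 158–166.
Each forward site pairs with the reverse site to give a product ending at position 166: sizes 150, 81 bp.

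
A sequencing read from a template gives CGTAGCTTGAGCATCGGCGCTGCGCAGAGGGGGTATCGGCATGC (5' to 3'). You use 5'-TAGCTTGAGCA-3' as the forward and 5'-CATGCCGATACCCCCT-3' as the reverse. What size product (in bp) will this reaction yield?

41 bp

Scanning the template, TAGCTTGAGCA occurs at positions 3–13; this primer anneals to the bottom strand there with its 3' end pointing downstream.
Taking the reverse complement of CATGCCGATACCCCCT gives AGGGGGTATCGGCATG, found at positions 28–43 on the template; the primer anneals here to the top strand with its 3' end pointing upstream.
The product runs from position 3 to position 43, so its length is 43 − 3 + 1 = 41 bp.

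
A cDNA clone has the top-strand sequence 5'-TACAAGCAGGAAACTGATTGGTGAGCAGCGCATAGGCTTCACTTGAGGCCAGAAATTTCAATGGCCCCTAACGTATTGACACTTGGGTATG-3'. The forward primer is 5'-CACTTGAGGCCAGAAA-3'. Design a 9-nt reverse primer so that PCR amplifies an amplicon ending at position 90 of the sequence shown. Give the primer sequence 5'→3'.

The forward primer binds at positions 40–55; the product's 3' end on the top strand is position 90.
The reverse primer anneals to the top strand over positions 82–90, i.e. to CTTGGGTAT.
Its sequence written 5'→3' is the reverse complement: ATACCCAAG.

5'-ATACCCAAG-3'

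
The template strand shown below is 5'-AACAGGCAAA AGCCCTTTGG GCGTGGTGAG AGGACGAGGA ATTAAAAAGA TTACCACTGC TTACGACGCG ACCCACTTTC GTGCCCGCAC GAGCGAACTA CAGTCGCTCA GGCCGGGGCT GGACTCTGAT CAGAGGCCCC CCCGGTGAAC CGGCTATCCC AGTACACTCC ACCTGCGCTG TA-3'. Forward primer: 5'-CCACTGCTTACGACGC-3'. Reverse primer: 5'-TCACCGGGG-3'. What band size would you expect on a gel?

95 bp

Forward primer CCACTGCTTACGACGC is found on the top strand at positions 54–69.
Taking the reverse complement of TCACCGGGG gives CCCCGGTGA, found at positions 140–148 on the template; the primer anneals here to the top strand with its 3' end pointing upstream.
The product runs from position 54 to position 148, so its length is 148 − 54 + 1 = 95 bp.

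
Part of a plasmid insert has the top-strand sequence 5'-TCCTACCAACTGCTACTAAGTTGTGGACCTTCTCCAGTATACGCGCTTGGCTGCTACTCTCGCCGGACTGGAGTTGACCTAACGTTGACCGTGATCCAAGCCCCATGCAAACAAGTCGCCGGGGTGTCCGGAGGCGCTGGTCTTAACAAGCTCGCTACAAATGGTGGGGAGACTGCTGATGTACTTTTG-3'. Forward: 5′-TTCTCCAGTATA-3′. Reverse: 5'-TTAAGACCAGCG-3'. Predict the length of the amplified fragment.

117 bp

The forward primer matches the template at positions 30–41.
The reverse primer's reverse complement is CGCTGGTCTTAA, which matches the template at positions 135–146.
Product length = (reverse-primer end) − (forward-primer start) + 1 = 146 − 30 + 1 = 117 bp.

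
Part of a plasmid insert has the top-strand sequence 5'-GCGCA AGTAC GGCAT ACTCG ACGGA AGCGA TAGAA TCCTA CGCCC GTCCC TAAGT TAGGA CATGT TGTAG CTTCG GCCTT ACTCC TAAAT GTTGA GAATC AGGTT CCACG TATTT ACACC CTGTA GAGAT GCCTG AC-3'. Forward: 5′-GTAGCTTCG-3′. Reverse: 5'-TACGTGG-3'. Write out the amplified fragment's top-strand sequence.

5'-GTAGCTTCGGCCTTACTCCTAAATGTTGAGAATCAGGTTCCACGTA-3'

Forward primer GTAGCTTCG is found on the top strand at positions 67–75.
Reverse complement of the reverse primer: CCACGTA. This occurs on the top strand at positions 106–112.
The product is the template from position 67 through 112 (46 bp).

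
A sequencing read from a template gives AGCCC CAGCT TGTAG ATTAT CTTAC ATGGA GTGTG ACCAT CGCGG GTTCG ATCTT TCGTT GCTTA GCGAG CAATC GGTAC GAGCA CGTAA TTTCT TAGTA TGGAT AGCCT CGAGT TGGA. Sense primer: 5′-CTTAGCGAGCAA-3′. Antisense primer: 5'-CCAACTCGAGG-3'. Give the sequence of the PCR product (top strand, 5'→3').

5'-CTTAGCGAGCAATCGGTACGAGCACGTAATTTCTTAGTATGGATAGCCTCGAGTTGG-3'

The forward primer matches the template at positions 62–73.
Reverse complement of the reverse primer: CCTCGAGTTGG. This occurs on the top strand at positions 108–118.
The product is the template from position 62 through 118 (57 bp).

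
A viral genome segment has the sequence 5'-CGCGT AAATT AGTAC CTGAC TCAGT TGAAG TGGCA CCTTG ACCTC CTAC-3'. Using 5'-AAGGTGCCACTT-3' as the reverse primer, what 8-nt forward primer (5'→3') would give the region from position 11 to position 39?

5'-AGTACCTG-3'

The reverse primer's reverse complement AAGTGGCACCTT matches the template at positions 28–39; the product starts at position 11.
The forward primer is identical to the top strand over positions 11–18: AGTACCTG.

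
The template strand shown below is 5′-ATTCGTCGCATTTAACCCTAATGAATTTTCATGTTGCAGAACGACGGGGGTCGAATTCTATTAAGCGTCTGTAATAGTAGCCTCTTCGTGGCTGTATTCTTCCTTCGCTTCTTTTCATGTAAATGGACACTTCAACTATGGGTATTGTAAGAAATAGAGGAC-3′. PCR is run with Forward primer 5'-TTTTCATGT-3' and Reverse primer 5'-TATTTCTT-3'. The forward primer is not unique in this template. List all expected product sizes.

131 bp, 45 bp

The forward primer TTTTCATGT matches the top strand at positions 26–34, 112–120.
The reverse primer's reverse complement is AAGAAATA, matching at positions 149–156.
Each forward site pairs with the reverse site to give a product ending at position 156: sizes 131, 45 bp.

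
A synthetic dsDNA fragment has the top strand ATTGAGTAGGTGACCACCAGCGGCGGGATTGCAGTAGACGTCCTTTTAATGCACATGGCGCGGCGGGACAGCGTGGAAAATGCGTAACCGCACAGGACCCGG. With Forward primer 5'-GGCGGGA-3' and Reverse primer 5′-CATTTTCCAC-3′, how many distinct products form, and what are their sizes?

Two products: 61 bp, 21 bp

The forward primer GGCGGGA matches the top strand at positions 22–28, 62–68.
The reverse primer's reverse complement is GTGGAAAATG, matching at positions 73–82.
Each forward site pairs with the reverse site to give a product ending at position 82: sizes 61, 21 bp.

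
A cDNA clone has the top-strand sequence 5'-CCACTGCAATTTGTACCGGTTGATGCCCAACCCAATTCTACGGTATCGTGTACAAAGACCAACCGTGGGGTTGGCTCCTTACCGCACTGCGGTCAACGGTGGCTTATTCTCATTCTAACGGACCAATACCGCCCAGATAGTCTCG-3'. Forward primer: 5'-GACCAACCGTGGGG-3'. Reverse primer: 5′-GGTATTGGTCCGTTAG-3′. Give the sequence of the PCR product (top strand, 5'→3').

Forward primer GACCAACCGTGGGG is found on the top strand at positions 57–70.
Taking the reverse complement of GGTATTGGTCCGTTAG gives CTAACGGACCAATACC, found at positions 115–130 on the template; the primer anneals here to the top strand with its 3' end pointing upstream.
The product is the template from position 57 through 130 (74 bp).

5'-GACCAACCGTGGGGTTGGCTCCTTACCGCACTGCGGTCAACGGTGGCTTATTCTCATTCTAACGGACCAATACC-3'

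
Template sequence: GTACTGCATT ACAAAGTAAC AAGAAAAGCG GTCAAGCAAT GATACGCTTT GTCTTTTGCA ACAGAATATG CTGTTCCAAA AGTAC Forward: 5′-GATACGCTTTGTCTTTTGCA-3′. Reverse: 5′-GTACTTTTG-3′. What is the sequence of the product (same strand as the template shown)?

5'-GATACGCTTTGTCTTTTGCAACAGAATATGCTGTTCCAAAAGTAC-3'

Scanning the template, GATACGCTTTGTCTTTTGCA occurs at positions 41–60; this primer anneals to the bottom strand there with its 3' end pointing downstream.
Taking the reverse complement of GTACTTTTG gives CAAAAGTAC, found at positions 77–85 on the template; the primer anneals here to the top strand with its 3' end pointing upstream.
The product is the template from position 41 through 85 (45 bp).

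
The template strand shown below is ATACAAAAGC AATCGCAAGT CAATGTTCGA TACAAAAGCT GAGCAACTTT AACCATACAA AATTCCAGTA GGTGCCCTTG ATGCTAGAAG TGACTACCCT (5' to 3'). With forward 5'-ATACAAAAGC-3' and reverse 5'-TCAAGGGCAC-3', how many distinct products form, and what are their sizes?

The forward primer ATACAAAAGC matches the top strand at positions 1–10, 30–39.
The reverse primer's reverse complement is GTGCCCTTGA, matching at positions 72–81.
Each forward site pairs with the reverse site to give a product ending at position 81: sizes 81, 52 bp.

Two products: 81 bp, 52 bp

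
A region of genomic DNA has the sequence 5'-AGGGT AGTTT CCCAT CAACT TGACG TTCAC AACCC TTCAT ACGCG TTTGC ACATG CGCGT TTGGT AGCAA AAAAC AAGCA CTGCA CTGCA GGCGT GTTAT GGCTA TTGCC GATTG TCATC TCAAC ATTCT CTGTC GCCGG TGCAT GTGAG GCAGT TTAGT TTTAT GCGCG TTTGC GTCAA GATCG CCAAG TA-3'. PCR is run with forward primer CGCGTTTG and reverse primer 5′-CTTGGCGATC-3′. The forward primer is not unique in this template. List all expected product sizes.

The forward primer CGCGTTTG matches the top strand at positions 42–49, 56–63, 167–174.
The reverse primer's reverse complement is GATCGCCAAG, matching at positions 181–190.
Each forward site pairs with the reverse site to give a product ending at position 190: sizes 149, 135, 24 bp.

149 bp, 135 bp, 24 bp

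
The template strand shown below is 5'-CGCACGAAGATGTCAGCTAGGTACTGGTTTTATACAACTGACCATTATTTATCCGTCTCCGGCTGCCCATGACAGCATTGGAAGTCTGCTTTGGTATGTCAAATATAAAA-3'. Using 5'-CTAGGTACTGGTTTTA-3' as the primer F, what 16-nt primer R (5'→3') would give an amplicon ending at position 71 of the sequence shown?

5'-CATGGGCAGCCGGAGA-3'

The forward primer binds at positions 17–32; the product's 3' end on the top strand is position 71.
The reverse primer anneals to the top strand over positions 56–71, i.e. to TCTCCGGCTGCCCATG.
Its sequence written 5'→3' is the reverse complement: CATGGGCAGCCGGAGA.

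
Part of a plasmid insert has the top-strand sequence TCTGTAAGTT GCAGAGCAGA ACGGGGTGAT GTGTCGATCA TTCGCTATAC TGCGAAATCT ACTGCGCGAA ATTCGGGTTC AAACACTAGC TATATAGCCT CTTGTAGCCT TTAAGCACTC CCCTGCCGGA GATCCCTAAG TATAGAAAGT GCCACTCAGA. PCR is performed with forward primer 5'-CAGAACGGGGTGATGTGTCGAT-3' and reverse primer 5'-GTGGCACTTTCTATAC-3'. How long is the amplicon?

Forward primer CAGAACGGGGTGATGTGTCGAT is found on the top strand at positions 17–38.
Reverse complement of the reverse primer: GTATAGAAAGTGCCAC. This occurs on the top strand at positions 140–155.
The product runs from position 17 to position 155, so its length is 155 − 17 + 1 = 139 bp.

139 bp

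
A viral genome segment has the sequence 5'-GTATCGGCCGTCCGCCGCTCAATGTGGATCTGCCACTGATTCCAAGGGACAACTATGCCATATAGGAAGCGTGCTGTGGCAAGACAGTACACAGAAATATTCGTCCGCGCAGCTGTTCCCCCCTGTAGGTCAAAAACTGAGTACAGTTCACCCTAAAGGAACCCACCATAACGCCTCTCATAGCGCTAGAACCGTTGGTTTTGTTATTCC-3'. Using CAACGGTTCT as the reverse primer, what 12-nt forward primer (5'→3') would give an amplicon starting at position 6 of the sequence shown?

5'-GGCCGTCCGCCG-3'

The reverse primer's reverse complement AGAACCGTTG matches the template at positions 188–197; the product starts at position 6.
The forward primer is identical to the top strand over positions 6–17: GGCCGTCCGCCG.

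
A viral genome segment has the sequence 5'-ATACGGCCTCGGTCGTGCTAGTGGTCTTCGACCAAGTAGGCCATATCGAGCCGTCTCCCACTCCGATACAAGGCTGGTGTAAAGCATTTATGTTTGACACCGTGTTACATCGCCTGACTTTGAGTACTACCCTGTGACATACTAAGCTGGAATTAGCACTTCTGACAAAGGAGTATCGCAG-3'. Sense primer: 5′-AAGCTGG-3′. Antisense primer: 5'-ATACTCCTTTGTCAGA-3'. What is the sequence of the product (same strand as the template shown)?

Scanning the template, AAGCTGG occurs at positions 144–150; this primer anneals to the bottom strand there with its 3' end pointing downstream.
Taking the reverse complement of ATACTCCTTTGTCAGA gives TCTGACAAAGGAGTAT, found at positions 161–176 on the template; the primer anneals here to the top strand with its 3' end pointing upstream.
The product is the template from position 144 through 176 (33 bp).

5'-AAGCTGGAATTAGCACTTCTGACAAAGGAGTAT-3'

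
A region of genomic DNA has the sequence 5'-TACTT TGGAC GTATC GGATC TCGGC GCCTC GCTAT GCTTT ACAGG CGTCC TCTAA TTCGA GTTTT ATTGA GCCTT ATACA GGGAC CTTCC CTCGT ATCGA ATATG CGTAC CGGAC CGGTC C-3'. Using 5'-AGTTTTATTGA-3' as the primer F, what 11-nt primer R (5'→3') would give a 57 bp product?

The forward primer binds at positions 60–70, so a 57 bp product ends at position 60 + 57 − 1 = 116.
The reverse primer anneals to the top strand over positions 106–116, i.e. to CGTACCGGACC.
Its sequence written 5'→3' is the reverse complement: GGTCCGGTACG.

5'-GGTCCGGTACG-3'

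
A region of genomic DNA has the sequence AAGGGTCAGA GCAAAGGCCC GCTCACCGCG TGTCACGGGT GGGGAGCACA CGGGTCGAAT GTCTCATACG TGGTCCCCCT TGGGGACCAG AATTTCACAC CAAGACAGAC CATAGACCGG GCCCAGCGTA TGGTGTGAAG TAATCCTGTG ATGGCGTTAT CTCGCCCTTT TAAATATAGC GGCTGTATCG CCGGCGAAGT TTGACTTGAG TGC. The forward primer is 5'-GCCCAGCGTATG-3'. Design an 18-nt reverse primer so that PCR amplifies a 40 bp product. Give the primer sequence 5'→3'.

The forward primer binds at positions 121–132, so a 40 bp product ends at position 121 + 40 − 1 = 160.
The reverse primer anneals to the top strand over positions 143–160, i.e. to ATCCTGTGATGGCGTTAT.
Its sequence written 5'→3' is the reverse complement: ATAACGCCATCACAGGAT.

5'-ATAACGCCATCACAGGAT-3'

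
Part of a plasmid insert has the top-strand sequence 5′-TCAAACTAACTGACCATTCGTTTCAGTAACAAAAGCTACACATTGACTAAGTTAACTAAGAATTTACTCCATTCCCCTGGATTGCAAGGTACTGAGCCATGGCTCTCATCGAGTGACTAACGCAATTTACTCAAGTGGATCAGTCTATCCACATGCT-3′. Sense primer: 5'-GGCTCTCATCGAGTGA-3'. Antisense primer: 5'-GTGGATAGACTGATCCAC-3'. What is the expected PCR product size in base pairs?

52 bp

The forward primer matches the template at positions 101–116.
Taking the reverse complement of GTGGATAGACTGATCCAC gives GTGGATCAGTCTATCCAC, found at positions 135–152 on the template; the primer anneals here to the top strand with its 3' end pointing upstream.
Amplicon spans positions 101–152: 52 bp.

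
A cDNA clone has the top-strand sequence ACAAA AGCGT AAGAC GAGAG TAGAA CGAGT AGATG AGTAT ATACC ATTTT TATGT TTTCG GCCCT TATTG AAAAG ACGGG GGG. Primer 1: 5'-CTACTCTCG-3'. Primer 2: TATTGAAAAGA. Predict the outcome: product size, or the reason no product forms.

No product — the primers' 3' ends point away from each other.

Primer 1 (CTACTCTCG) has reverse complement CGAGAGTAG, which matches the top strand at positions 15–23; primer 1 anneals to the top strand there with its 3' end pointing upstream toward position 15.
Primer 2 (TATTGAAAAGA) matches the top strand directly at positions 66–76; it anneals to the bottom strand with its 3' end pointing downstream toward position 76.
The 3' ends diverge (primer 1 extends toward position 1, primer 2 toward position 83), so the primers never converge on a shared product.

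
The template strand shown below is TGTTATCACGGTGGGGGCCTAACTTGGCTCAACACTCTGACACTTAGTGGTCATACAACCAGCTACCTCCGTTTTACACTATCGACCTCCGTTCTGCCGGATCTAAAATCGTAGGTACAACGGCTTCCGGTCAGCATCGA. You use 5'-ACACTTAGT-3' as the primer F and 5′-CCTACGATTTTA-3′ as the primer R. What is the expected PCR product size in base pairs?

76 bp

Scanning the template, ACACTTAGT occurs at positions 40–48; this primer anneals to the bottom strand there with its 3' end pointing downstream.
Taking the reverse complement of CCTACGATTTTA gives TAAAATCGTAGG, found at positions 104–115 on the template; the primer anneals here to the top strand with its 3' end pointing upstream.
Product length = (reverse-primer end) − (forward-primer start) + 1 = 115 − 40 + 1 = 76 bp.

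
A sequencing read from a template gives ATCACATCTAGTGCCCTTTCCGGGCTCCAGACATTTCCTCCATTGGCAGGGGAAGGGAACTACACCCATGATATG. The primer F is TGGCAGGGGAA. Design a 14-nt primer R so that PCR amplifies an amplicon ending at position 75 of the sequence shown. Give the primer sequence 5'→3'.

The forward primer binds at positions 44–54; the product's 3' end on the top strand is position 75.
The reverse primer anneals to the top strand over positions 62–75, i.e. to ACACCCATGATATG.
Its sequence written 5'→3' is the reverse complement: CATATCATGGGTGT.

5'-CATATCATGGGTGT-3'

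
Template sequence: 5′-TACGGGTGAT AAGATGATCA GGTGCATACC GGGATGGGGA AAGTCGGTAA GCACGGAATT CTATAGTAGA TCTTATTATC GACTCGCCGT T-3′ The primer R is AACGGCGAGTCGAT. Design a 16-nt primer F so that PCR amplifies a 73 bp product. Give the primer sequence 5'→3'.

The reverse primer's reverse complement ATCGACTCGCCGTT matches the template at positions 78–91, so the product ends at position 91.
A 73 bp product then starts at position 91 − 73 + 1 = 19.
The forward primer is identical to the top strand there: CAGGTGCATACCGGGA.

5'-CAGGTGCATACCGGGA-3'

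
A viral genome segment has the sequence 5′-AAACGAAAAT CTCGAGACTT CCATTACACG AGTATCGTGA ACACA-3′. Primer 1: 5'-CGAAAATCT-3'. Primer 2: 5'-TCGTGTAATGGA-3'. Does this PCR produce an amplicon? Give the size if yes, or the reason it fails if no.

Primer 1 (CGAAAATCT) matches the top strand at positions 4–12; it acts as a forward primer.
Primer 2's reverse complement is TCCATTACACGA, matching the top strand at positions 20–31; it acts as a reverse primer.
The 3' ends face each other across positions 4–31, giving a 28 bp product.

Yes — a 28 bp product.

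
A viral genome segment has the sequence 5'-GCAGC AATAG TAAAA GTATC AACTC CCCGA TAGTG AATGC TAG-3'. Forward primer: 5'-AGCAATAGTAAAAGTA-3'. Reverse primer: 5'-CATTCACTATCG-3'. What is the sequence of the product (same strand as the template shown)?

Scanning the template, AGCAATAGTAAAAGTA occurs at positions 3–18; this primer anneals to the bottom strand there with its 3' end pointing downstream.
Taking the reverse complement of CATTCACTATCG gives CGATAGTGAATG, found at positions 28–39 on the template; the primer anneals here to the top strand with its 3' end pointing upstream.
The product is the template from position 3 through 39 (37 bp).

5'-AGCAATAGTAAAAGTATCAACTCCCCGATAGTGAATG-3'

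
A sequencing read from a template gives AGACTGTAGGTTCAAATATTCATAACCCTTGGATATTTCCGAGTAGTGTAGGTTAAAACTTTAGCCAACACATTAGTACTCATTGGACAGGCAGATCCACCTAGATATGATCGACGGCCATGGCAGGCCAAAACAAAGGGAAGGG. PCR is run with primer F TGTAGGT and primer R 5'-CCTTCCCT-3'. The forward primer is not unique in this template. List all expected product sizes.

140 bp, 98 bp

The forward primer TGTAGGT matches the top strand at positions 5–11, 47–53.
The reverse primer's reverse complement is AGGGAAGG, matching at positions 137–144.
Each forward site pairs with the reverse site to give a product ending at position 144: sizes 140, 98 bp.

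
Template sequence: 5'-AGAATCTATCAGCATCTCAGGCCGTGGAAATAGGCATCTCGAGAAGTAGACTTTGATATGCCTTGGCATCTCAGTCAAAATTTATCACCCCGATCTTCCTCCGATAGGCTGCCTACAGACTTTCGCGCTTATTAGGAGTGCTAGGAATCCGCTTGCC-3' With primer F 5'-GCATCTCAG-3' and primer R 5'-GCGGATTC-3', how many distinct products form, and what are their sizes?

The forward primer GCATCTCAG matches the top strand at positions 12–20, 66–74.
The reverse primer's reverse complement is GAATCCGC, matching at positions 145–152.
Each forward site pairs with the reverse site to give a product ending at position 152: sizes 141, 87 bp.

Two products: 141 bp, 87 bp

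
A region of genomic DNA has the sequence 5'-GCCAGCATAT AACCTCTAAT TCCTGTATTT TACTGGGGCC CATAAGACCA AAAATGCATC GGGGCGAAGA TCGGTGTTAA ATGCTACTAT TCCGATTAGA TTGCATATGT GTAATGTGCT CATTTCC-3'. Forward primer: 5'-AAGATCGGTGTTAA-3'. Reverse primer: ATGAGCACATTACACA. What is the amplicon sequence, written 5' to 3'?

5'-AAGATCGGTGTTAAATGCTACTATTCCGATTAGATTGCATATGTGTAATGTGCTCAT-3'

Scanning the template, AAGATCGGTGTTAA occurs at positions 67–80; this primer anneals to the bottom strand there with its 3' end pointing downstream.
The reverse primer's reverse complement is TGTGTAATGTGCTCAT, which matches the template at positions 108–123.
The product is the template from position 67 through 123 (57 bp).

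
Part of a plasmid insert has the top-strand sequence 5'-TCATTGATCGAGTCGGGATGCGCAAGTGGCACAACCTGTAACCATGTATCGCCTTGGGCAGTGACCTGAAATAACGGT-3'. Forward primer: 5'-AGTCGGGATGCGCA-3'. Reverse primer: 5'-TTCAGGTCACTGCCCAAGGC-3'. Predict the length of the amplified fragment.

60 bp

Scanning the template, AGTCGGGATGCGCA occurs at positions 11–24; this primer anneals to the bottom strand there with its 3' end pointing downstream.
Taking the reverse complement of TTCAGGTCACTGCCCAAGGC gives GCCTTGGGCAGTGACCTGAA, found at positions 51–70 on the template; the primer anneals here to the top strand with its 3' end pointing upstream.
Product length = (reverse-primer end) − (forward-primer start) + 1 = 70 − 11 + 1 = 60 bp.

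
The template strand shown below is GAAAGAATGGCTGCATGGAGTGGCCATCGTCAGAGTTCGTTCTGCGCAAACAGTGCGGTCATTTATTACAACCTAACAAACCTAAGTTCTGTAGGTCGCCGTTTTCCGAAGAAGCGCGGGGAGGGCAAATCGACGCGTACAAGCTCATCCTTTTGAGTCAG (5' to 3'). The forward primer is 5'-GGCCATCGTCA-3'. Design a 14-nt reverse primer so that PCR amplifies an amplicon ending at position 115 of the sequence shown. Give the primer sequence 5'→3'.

5'-GCTTCTTCGGAAAA-3'

The forward primer binds at positions 22–32; the product's 3' end on the top strand is position 115.
The reverse primer anneals to the top strand over positions 102–115, i.e. to TTTTCCGAAGAAGC.
Its sequence written 5'→3' is the reverse complement: GCTTCTTCGGAAAA.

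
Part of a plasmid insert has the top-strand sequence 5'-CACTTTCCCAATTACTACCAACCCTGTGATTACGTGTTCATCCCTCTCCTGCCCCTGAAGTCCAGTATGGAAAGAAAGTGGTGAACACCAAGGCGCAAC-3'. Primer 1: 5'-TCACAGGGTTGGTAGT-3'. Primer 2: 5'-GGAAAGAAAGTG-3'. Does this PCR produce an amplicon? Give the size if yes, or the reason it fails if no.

No product — the primers' 3' ends point away from each other.

Primer 1 (TCACAGGGTTGGTAGT) has reverse complement ACTACCAACCCTGTGA, which matches the top strand at positions 14–29; primer 1 anneals to the top strand there with its 3' end pointing upstream toward position 14.
Primer 2 (GGAAAGAAAGTG) matches the top strand directly at positions 69–80; it anneals to the bottom strand with its 3' end pointing downstream toward position 80.
The 3' ends diverge (primer 1 extends toward position 1, primer 2 toward position 99), so the primers never converge on a shared product.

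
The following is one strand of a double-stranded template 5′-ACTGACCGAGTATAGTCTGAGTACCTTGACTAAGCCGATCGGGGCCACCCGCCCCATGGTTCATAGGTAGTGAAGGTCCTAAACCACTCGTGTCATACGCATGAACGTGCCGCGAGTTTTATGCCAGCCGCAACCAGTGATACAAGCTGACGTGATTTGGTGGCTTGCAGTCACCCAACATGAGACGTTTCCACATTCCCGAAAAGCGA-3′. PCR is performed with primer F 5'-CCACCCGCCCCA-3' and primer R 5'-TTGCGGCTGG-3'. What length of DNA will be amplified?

The forward primer matches the template at positions 45–56.
The reverse primer's reverse complement is CCAGCCGCAA, which matches the template at positions 124–133.
The product runs from position 45 to position 133, so its length is 133 − 45 + 1 = 89 bp.

89 bp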